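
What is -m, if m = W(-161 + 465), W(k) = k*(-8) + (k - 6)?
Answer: 2134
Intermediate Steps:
W(k) = -6 - 7*k (W(k) = -8*k + (-6 + k) = -6 - 7*k)
m = -2134 (m = -6 - 7*(-161 + 465) = -6 - 7*304 = -6 - 2128 = -2134)
-m = -1*(-2134) = 2134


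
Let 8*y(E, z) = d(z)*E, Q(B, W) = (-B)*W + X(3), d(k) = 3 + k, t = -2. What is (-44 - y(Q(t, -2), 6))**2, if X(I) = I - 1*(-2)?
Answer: 130321/64 ≈ 2036.3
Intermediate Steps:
X(I) = 2 + I (X(I) = I + 2 = 2 + I)
Q(B, W) = 5 - B*W (Q(B, W) = (-B)*W + (2 + 3) = -B*W + 5 = 5 - B*W)
y(E, z) = E*(3 + z)/8 (y(E, z) = ((3 + z)*E)/8 = (E*(3 + z))/8 = E*(3 + z)/8)
(-44 - y(Q(t, -2), 6))**2 = (-44 - (5 - 1*(-2)*(-2))*(3 + 6)/8)**2 = (-44 - (5 - 4)*9/8)**2 = (-44 - 9/8)**2 = (-361/8)**2 = 130321/64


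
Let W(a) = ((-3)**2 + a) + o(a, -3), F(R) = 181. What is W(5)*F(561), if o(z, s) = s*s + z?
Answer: 5068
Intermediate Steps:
o(z, s) = z + s**2 (o(z, s) = s**2 + z = z + s**2)
W(a) = 18 + 2*a (W(a) = ((-3)**2 + a) + (a + (-3)**2) = (9 + a) + (a + 9) = (9 + a) + (9 + a) = 18 + 2*a)
W(5)*F(561) = (18 + 2*5)*181 = (18 + 10)*181 = 28*181 = 5068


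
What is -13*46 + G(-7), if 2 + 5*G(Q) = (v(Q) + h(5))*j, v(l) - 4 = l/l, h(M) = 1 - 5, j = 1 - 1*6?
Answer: -2997/5 ≈ -599.40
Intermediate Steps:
j = -5 (j = 1 - 6 = -5)
h(M) = -4
v(l) = 5 (v(l) = 4 + l/l = 4 + 1 = 5)
G(Q) = -7/5 (G(Q) = -2/5 + ((5 - 4)*(-5))/5 = -2/5 + (1*(-5))/5 = -2/5 + (1/5)*(-5) = -2/5 - 1 = -7/5)
-13*46 + G(-7) = -13*46 - 7/5 = -598 - 7/5 = -2997/5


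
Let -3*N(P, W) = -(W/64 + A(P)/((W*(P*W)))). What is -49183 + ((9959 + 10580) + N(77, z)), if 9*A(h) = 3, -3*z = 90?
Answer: -142922882017/4989600 ≈ -28644.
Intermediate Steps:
z = -30 (z = -1/3*90 = -30)
A(h) = 1/3 (A(h) = (1/9)*3 = 1/3)
N(P, W) = W/192 + 1/(9*P*W**2) (N(P, W) = -(-1)*(W/64 + 1/(3*((W*(P*W)))))/3 = -(-1)*(W*(1/64) + 1/(3*((P*W**2))))/3 = -(-1)*(W/64 + (1/(P*W**2))/3)/3 = -(-1)*(W/64 + 1/(3*P*W**2))/3 = -(-W/64 - 1/(3*P*W**2))/3 = W/192 + 1/(9*P*W**2))
-49183 + ((9959 + 10580) + N(77, z)) = -49183 + ((9959 + 10580) + ((1/192)*(-30) + (1/9)/(77*(-30)**2))) = -49183 + (20539 + (-5/32 + (1/9)*(1/77)*(1/900))) = -49183 + (20539 + (-5/32 + 1/623700)) = -49183 + (20539 - 779617/4989600) = -49183 + 102480614783/4989600 = -142922882017/4989600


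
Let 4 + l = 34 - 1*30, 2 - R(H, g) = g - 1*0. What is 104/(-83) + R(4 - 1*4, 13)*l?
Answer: -104/83 ≈ -1.2530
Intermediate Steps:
R(H, g) = 2 - g (R(H, g) = 2 - (g - 1*0) = 2 - (g + 0) = 2 - g)
l = 0 (l = -4 + (34 - 1*30) = -4 + (34 - 30) = -4 + 4 = 0)
104/(-83) + R(4 - 1*4, 13)*l = 104/(-83) + (2 - 1*13)*0 = 104*(-1/83) + (2 - 13)*0 = -104/83 - 11*0 = -104/83 + 0 = -104/83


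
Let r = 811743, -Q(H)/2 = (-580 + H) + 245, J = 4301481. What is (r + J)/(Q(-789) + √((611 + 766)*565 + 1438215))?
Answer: 2873631888/709321 - 2556612*√554055/709321 ≈ 1368.4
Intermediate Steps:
Q(H) = 670 - 2*H (Q(H) = -2*((-580 + H) + 245) = -2*(-335 + H) = 670 - 2*H)
(r + J)/(Q(-789) + √((611 + 766)*565 + 1438215)) = (811743 + 4301481)/((670 - 2*(-789)) + √((611 + 766)*565 + 1438215)) = 5113224/((670 + 1578) + √(1377*565 + 1438215)) = 5113224/(2248 + √(778005 + 1438215)) = 5113224/(2248 + √2216220) = 5113224/(2248 + 2*√554055)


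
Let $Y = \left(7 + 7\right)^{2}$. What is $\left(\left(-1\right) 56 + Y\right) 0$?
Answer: $0$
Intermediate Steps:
$Y = 196$ ($Y = 14^{2} = 196$)
$\left(\left(-1\right) 56 + Y\right) 0 = \left(\left(-1\right) 56 + 196\right) 0 = \left(-56 + 196\right) 0 = 140 \cdot 0 = 0$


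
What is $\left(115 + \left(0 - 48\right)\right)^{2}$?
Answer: $4489$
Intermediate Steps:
$\left(115 + \left(0 - 48\right)\right)^{2} = \left(115 - 48\right)^{2} = 67^{2} = 4489$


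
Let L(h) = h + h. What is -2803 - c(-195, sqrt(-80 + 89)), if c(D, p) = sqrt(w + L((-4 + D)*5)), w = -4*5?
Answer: -2803 - I*sqrt(2010) ≈ -2803.0 - 44.833*I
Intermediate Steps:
L(h) = 2*h
w = -20
c(D, p) = sqrt(-60 + 10*D) (c(D, p) = sqrt(-20 + 2*((-4 + D)*5)) = sqrt(-20 + 2*(-20 + 5*D)) = sqrt(-20 + (-40 + 10*D)) = sqrt(-60 + 10*D))
-2803 - c(-195, sqrt(-80 + 89)) = -2803 - sqrt(-60 + 10*(-195)) = -2803 - sqrt(-60 - 1950) = -2803 - sqrt(-2010) = -2803 - I*sqrt(2010)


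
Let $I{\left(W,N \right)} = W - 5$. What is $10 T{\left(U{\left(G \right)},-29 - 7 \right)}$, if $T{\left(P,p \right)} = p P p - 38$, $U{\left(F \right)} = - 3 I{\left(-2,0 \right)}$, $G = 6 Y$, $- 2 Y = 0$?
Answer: $271780$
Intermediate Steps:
$Y = 0$ ($Y = \left(- \frac{1}{2}\right) 0 = 0$)
$I{\left(W,N \right)} = -5 + W$
$G = 0$ ($G = 6 \cdot 0 = 0$)
$U{\left(F \right)} = 21$ ($U{\left(F \right)} = - 3 \left(-5 - 2\right) = \left(-3\right) \left(-7\right) = 21$)
$T{\left(P,p \right)} = -38 + P p^{2}$ ($T{\left(P,p \right)} = P p p - 38 = P p^{2} - 38 = -38 + P p^{2}$)
$10 T{\left(U{\left(G \right)},-29 - 7 \right)} = 10 \left(-38 + 21 \left(-29 - 7\right)^{2}\right) = 10 \left(-38 + 21 \left(-36\right)^{2}\right) = 10 \left(-38 + 21 \cdot 1296\right) = 10 \left(-38 + 27216\right) = 10 \cdot 27178 = 271780$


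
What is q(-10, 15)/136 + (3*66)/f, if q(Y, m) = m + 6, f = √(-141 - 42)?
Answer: 21/136 - 66*I*√183/61 ≈ 0.15441 - 14.637*I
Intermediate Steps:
f = I*√183 (f = √(-183) = I*√183 ≈ 13.528*I)
q(Y, m) = 6 + m
q(-10, 15)/136 + (3*66)/f = (6 + 15)/136 + (3*66)/((I*√183)) = 21*(1/136) + 198*(-I*√183/183) = 21/136 - 66*I*√183/61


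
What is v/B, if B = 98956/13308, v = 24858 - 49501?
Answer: -81987261/24739 ≈ -3314.1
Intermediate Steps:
v = -24643
B = 24739/3327 (B = 98956*(1/13308) = 24739/3327 ≈ 7.4358)
v/B = -24643/24739/3327 = -24643*3327/24739 = -81987261/24739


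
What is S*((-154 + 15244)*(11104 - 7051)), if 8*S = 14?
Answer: 214059195/2 ≈ 1.0703e+8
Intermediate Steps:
S = 7/4 (S = (⅛)*14 = 7/4 ≈ 1.7500)
S*((-154 + 15244)*(11104 - 7051)) = 7*((-154 + 15244)*(11104 - 7051))/4 = 7*(15090*4053)/4 = (7/4)*61159770 = 214059195/2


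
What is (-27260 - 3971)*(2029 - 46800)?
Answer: 1398243101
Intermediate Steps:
(-27260 - 3971)*(2029 - 46800) = -31231*(-44771) = 1398243101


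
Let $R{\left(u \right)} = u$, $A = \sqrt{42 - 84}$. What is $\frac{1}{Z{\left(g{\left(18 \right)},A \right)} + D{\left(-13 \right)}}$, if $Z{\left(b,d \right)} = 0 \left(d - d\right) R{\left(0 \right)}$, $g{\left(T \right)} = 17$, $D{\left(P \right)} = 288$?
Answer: $\frac{1}{288} \approx 0.0034722$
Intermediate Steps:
$A = i \sqrt{42}$ ($A = \sqrt{-42} = i \sqrt{42} \approx 6.4807 i$)
$Z{\left(b,d \right)} = 0$ ($Z{\left(b,d \right)} = 0 \left(d - d\right) 0 = 0 \cdot 0 \cdot 0 = 0 \cdot 0 = 0$)
$\frac{1}{Z{\left(g{\left(18 \right)},A \right)} + D{\left(-13 \right)}} = \frac{1}{0 + 288} = \frac{1}{288}$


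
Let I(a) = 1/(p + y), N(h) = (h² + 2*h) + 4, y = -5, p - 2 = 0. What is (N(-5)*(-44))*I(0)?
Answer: 836/3 ≈ 278.67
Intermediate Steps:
p = 2 (p = 2 + 0 = 2)
N(h) = 4 + h² + 2*h
I(a) = -⅓ (I(a) = 1/(2 - 5) = 1/(-3) = -⅓)
(N(-5)*(-44))*I(0) = ((4 + (-5)² + 2*(-5))*(-44))*(-⅓) = ((4 + 25 - 10)*(-44))*(-⅓) = (19*(-44))*(-⅓) = -836*(-⅓) = 836/3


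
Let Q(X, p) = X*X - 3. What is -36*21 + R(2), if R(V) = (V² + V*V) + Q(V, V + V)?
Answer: -747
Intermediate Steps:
Q(X, p) = -3 + X² (Q(X, p) = X² - 3 = -3 + X²)
R(V) = -3 + 3*V² (R(V) = (V² + V*V) + (-3 + V²) = (V² + V²) + (-3 + V²) = 2*V² + (-3 + V²) = -3 + 3*V²)
-36*21 + R(2) = -36*21 + (-3 + 3*2²) = -756 + (-3 + 3*4) = -756 + (-3 + 12) = -756 + 9 = -747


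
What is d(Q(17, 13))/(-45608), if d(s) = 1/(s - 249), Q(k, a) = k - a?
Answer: 1/11173960 ≈ 8.9494e-8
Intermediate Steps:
d(s) = 1/(-249 + s)
d(Q(17, 13))/(-45608) = 1/((-249 + (17 - 1*13))*(-45608)) = -1/45608/(-249 + (17 - 13)) = -1/45608/(-249 + 4) = -1/45608/(-245) = -1/245*(-1/45608) = 1/11173960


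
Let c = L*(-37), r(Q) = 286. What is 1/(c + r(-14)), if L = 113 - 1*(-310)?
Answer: -1/15365 ≈ -6.5083e-5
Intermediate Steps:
L = 423 (L = 113 + 310 = 423)
c = -15651 (c = 423*(-37) = -15651)
1/(c + r(-14)) = 1/(-15651 + 286) = 1/(-15365) = -1/15365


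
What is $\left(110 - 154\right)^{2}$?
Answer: $1936$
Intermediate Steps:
$\left(110 - 154\right)^{2} = \left(-44\right)^{2} = 1936$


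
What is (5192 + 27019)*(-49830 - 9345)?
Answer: -1906085925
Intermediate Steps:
(5192 + 27019)*(-49830 - 9345) = 32211*(-59175) = -1906085925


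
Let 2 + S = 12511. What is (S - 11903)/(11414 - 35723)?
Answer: -202/8103 ≈ -0.024929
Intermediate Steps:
S = 12509 (S = -2 + 12511 = 12509)
(S - 11903)/(11414 - 35723) = (12509 - 11903)/(11414 - 35723) = 606/(-24309) = 606*(-1/24309) = -202/8103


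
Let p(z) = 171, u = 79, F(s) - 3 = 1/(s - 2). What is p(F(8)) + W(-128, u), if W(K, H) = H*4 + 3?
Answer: 490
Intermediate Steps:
F(s) = 3 + 1/(-2 + s) (F(s) = 3 + 1/(s - 2) = 3 + 1/(-2 + s))
W(K, H) = 3 + 4*H (W(K, H) = 4*H + 3 = 3 + 4*H)
p(F(8)) + W(-128, u) = 171 + (3 + 4*79) = 171 + (3 + 316) = 171 + 319 = 490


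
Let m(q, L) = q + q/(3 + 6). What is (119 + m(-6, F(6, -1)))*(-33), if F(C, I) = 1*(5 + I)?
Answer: -3707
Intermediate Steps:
F(C, I) = 5 + I
m(q, L) = 10*q/9 (m(q, L) = q + q/9 = 10*q/9)
(119 + m(-6, F(6, -1)))*(-33) = (119 + (10/9)*(-6))*(-33) = (119 - 20/3)*(-33) = (337/3)*(-33) = -3707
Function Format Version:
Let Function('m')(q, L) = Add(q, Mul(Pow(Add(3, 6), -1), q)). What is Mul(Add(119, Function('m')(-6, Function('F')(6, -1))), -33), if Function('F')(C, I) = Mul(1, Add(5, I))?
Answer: -3707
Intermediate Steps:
Function('F')(C, I) = Add(5, I)
Function('m')(q, L) = Mul(Rational(10, 9), q) (Function('m')(q, L) = Add(q, Mul(Pow(9, -1), q)) = Add(q, Mul(Rational(1, 9), q)) = Mul(Rational(10, 9), q))
Mul(Add(119, Function('m')(-6, Function('F')(6, -1))), -33) = Mul(Add(119, Mul(Rational(10, 9), -6)), -33) = Mul(Add(119, Rational(-20, 3)), -33) = Mul(Rational(337, 3), -33) = -3707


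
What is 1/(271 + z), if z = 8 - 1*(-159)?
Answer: 1/438 ≈ 0.0022831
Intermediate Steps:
z = 167 (z = 8 + 159 = 167)
1/(271 + z) = 1/(271 + 167) = 1/438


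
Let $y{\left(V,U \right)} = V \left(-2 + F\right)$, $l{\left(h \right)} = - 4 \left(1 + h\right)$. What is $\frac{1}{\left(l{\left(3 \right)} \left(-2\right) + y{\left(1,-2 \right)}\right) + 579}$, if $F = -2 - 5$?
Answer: $\frac{1}{602} \approx 0.0016611$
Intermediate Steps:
$F = -7$ ($F = -2 - 5 = -7$)
$l{\left(h \right)} = -4 - 4 h$
$y{\left(V,U \right)} = - 9 V$ ($y{\left(V,U \right)} = V \left(-2 - 7\right) = V \left(-9\right) = - 9 V$)
$\frac{1}{\left(l{\left(3 \right)} \left(-2\right) + y{\left(1,-2 \right)}\right) + 579} = \frac{1}{\left(\left(-4 - 12\right) \left(-2\right) - 9\right) + 579} = \frac{1}{\left(\left(-16\right) \left(-2\right) - 9\right) + 579} = \frac{1}{\left(32 - 9\right) + 579} = \frac{1}{23 + 579} = \frac{1}{602}$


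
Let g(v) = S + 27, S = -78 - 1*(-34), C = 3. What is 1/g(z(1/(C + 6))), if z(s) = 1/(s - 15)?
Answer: -1/17 ≈ -0.058824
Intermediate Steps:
z(s) = 1/(-15 + s)
S = -44 (S = -78 + 34 = -44)
g(v) = -17 (g(v) = -44 + 27 = -17)
1/g(z(1/(C + 6))) = 1/(-17) = -1/17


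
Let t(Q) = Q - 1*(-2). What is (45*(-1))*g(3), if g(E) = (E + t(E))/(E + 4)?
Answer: -360/7 ≈ -51.429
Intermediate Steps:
t(Q) = 2 + Q (t(Q) = Q + 2 = 2 + Q)
g(E) = (2 + 2*E)/(4 + E) (g(E) = (E + (2 + E))/(E + 4) = (2 + 2*E)/(4 + E))
(45*(-1))*g(3) = (45*(-1))*(2*(1 + 3)/(4 + 3)) = -90*4/7 = -45*8/7 = -360/7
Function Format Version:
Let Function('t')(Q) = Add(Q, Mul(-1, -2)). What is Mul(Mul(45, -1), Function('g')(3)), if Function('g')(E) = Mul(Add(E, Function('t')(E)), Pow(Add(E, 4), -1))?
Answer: Rational(-360, 7) ≈ -51.429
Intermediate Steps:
Function('t')(Q) = Add(2, Q) (Function('t')(Q) = Add(Q, 2) = Add(2, Q))
Function('g')(E) = Mul(Pow(Add(4, E), -1), Add(2, Mul(2, E))) (Function('g')(E) = Mul(Add(E, Add(2, E)), Pow(Add(E, 4), -1)) = Mul(Add(2, Mul(2, E)), Pow(Add(4, E), -1)) = Mul(Pow(Add(4, E), -1), Add(2, Mul(2, E))))
Mul(Mul(45, -1), Function('g')(3)) = Mul(Mul(45, -1), Mul(2, Pow(Add(4, 3), -1), Add(1, 3))) = Mul(-45, Mul(2, Pow(7, -1), 4)) = Mul(-45, Mul(2, Rational(1, 7), 4)) = Mul(-45, Rational(8, 7)) = Rational(-360, 7)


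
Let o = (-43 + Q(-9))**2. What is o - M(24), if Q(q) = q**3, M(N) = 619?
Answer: 595365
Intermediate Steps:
o = 595984 (o = (-43 + (-9)**3)**2 = (-43 - 729)**2 = (-772)**2 = 595984)
o - M(24) = 595984 - 1*619 = 595984 - 619 = 595365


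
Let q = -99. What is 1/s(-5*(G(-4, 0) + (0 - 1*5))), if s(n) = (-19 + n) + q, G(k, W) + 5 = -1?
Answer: -1/63 ≈ -0.015873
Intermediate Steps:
G(k, W) = -6 (G(k, W) = -5 - 1 = -6)
s(n) = -118 + n (s(n) = (-19 + n) - 99 = -118 + n)
1/s(-5*(G(-4, 0) + (0 - 1*5))) = 1/(-118 - 5*(-6 + (0 - 1*5))) = 1/(-118 - 5*(-6 + (0 - 5))) = 1/(-118 - 5*(-6 - 5)) = 1/(-118 - 5*(-11)) = 1/(-118 + 55) = 1/(-63) = -1/63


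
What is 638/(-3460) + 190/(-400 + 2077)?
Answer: -206263/2901210 ≈ -0.071095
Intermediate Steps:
638/(-3460) + 190/(-400 + 2077) = 638*(-1/3460) + 190/1677 = -319/1730 + 190*(1/1677) = -319/1730 + 190/1677 = -206263/2901210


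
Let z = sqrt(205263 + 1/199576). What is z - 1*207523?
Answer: -207523 + sqrt(2043936074190166)/99788 ≈ -2.0707e+5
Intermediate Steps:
z = sqrt(2043936074190166)/99788 (z = sqrt(205263 + 1/199576) = sqrt(40965568489/199576) = sqrt(2043936074190166)/99788 ≈ 453.06)
z - 1*207523 = sqrt(2043936074190166)/99788 - 1*207523 = sqrt(2043936074190166)/99788 - 207523 = -207523 + sqrt(2043936074190166)/99788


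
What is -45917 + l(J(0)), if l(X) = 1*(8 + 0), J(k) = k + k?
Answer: -45909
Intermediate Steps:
J(k) = 2*k
l(X) = 8 (l(X) = 1*8 = 8)
-45917 + l(J(0)) = -45917 + 8 = -45909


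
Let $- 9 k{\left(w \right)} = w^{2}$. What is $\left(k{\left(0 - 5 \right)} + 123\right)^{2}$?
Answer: $\frac{1170724}{81} \approx 14453.0$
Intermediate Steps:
$k{\left(w \right)} = - \frac{w^{2}}{9}$
$\left(k{\left(0 - 5 \right)} + 123\right)^{2} = \left(- \frac{\left(0 - 5\right)^{2}}{9} + 123\right)^{2} = \left(- \frac{\left(-5\right)^{2}}{9} + 123\right)^{2} = \left(\left(- \frac{1}{9}\right) 25 + 123\right)^{2} = \left(- \frac{25}{9} + 123\right)^{2} = \left(\frac{1082}{9}\right)^{2} = \frac{1170724}{81}$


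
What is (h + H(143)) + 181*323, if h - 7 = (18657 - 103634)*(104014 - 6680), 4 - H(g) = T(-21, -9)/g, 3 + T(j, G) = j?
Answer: -1182766276668/143 ≈ -8.2711e+9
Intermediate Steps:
T(j, G) = -3 + j
H(g) = 4 + 24/g (H(g) = 4 - (-3 - 21)/g = 4 - (-24)/g = 4 + 24/g)
h = -8271151311 (h = 7 + (18657 - 103634)*(104014 - 6680) = 7 - 84977*97334 = 7 - 8271151318 = -8271151311)
(h + H(143)) + 181*323 = (-8271151311 + (4 + 24/143)) + 181*323 = (-8271151311 + (4 + 24*(1/143))) + 58463 = (-8271151311 + (4 + 24/143)) + 58463 = (-8271151311 + 596/143) + 58463 = -1182774636877/143 + 58463 = -1182766276668/143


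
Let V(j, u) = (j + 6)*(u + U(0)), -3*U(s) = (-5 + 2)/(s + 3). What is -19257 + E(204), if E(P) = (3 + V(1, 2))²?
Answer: -169949/9 ≈ -18883.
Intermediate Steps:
U(s) = 1/(3 + s) (U(s) = -(-5 + 2)/(3*(s + 3)) = -(-1)/(3 + s) = 1/(3 + s))
V(j, u) = (6 + j)*(⅓ + u) (V(j, u) = (j + 6)*(u + 1/(3 + 0)) = (6 + j)*(u + 1/3) = (6 + j)*(u + ⅓) = (6 + j)*(⅓ + u))
E(P) = 3364/9 (E(P) = (3 + (2 + 6*2 + (⅓)*1 + 1*2))² = (3 + (2 + 12 + ⅓ + 2))² = (3 + 49/3)² = (58/3)² = 3364/9)
-19257 + E(204) = -19257 + 3364/9 = -169949/9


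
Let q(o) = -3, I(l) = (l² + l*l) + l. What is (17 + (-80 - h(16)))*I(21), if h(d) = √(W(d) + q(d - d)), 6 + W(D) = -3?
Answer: -56889 - 1806*I*√3 ≈ -56889.0 - 3128.1*I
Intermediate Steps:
I(l) = l + 2*l² (I(l) = (l² + l²) + l = 2*l² + l = l + 2*l²)
W(D) = -9 (W(D) = -6 - 3 = -9)
h(d) = 2*I*√3 (h(d) = √(-9 - 3) = √(-12) = 2*I*√3)
(17 + (-80 - h(16)))*I(21) = (17 + (-80 - 2*I*√3))*(21*(1 + 2*21)) = (17 + (-80 - 2*I*√3))*(21*(1 + 42)) = (-63 - 2*I*√3)*(21*43) = (-63 - 2*I*√3)*903 = -56889 - 1806*I*√3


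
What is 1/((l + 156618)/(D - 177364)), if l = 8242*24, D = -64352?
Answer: -40286/59071 ≈ -0.68199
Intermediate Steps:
l = 197808
1/((l + 156618)/(D - 177364)) = 1/((197808 + 156618)/(-64352 - 177364)) = 1/(354426/(-241716)) = 1/(354426*(-1/241716)) = 1/(-59071/40286) = -40286/59071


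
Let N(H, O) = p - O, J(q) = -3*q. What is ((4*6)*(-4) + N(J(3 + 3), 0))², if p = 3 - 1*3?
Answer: 9216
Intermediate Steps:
p = 0 (p = 3 - 3 = 0)
N(H, O) = -O (N(H, O) = 0 - O = -O)
((4*6)*(-4) + N(J(3 + 3), 0))² = ((4*6)*(-4) - 1*0)² = (24*(-4) + 0)² = (-96 + 0)² = (-96)² = 9216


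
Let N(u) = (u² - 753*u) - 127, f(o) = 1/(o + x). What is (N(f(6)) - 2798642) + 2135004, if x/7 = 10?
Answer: -3833963867/5776 ≈ -6.6378e+5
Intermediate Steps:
x = 70 (x = 7*10 = 70)
f(o) = 1/(70 + o) (f(o) = 1/(o + 70) = 1/(70 + o))
N(u) = -127 + u² - 753*u
(N(f(6)) - 2798642) + 2135004 = ((-127 + (1/(70 + 6))² - 753/(70 + 6)) - 2798642) + 2135004 = ((-127 + (1/76)² - 753/76) - 2798642) + 2135004 = ((-127 + (1/76)² - 753*1/76) - 2798642) + 2135004 = ((-127 + 1/5776 - 753/76) - 2798642) + 2135004 = (-790779/5776 - 2798642) + 2135004 = -16165746971/5776 + 2135004 = -3833963867/5776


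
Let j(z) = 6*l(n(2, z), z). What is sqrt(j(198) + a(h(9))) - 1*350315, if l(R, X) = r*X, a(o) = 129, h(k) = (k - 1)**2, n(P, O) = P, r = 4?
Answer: -350315 + sqrt(4881) ≈ -3.5025e+5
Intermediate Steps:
h(k) = (-1 + k)**2
l(R, X) = 4*X
j(z) = 24*z (j(z) = 6*(4*z) = 24*z)
sqrt(j(198) + a(h(9))) - 1*350315 = sqrt(24*198 + 129) - 1*350315 = sqrt(4752 + 129) - 350315 = sqrt(4881) - 350315 = -350315 + sqrt(4881)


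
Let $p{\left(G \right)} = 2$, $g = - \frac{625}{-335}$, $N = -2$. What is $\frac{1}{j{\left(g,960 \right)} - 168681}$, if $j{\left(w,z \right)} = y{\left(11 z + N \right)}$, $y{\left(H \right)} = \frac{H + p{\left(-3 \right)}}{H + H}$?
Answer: $- \frac{5279}{890464359} \approx -5.9284 \cdot 10^{-6}$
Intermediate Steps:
$g = \frac{125}{67}$ ($g = \left(-625\right) \left(- \frac{1}{335}\right) = \frac{125}{67} \approx 1.8657$)
$y{\left(H \right)} = \frac{2 + H}{2 H}$ ($y{\left(H \right)} = \frac{H + 2}{H + H} = \frac{2 + H}{2 H}$)
$j{\left(w,z \right)} = \frac{11 z}{2 \left(-2 + 11 z\right)}$ ($j{\left(w,z \right)} = \frac{2 + \left(11 z - 2\right)}{2 \left(11 z - 2\right)} = \frac{2 + \left(-2 + 11 z\right)}{2 \left(-2 + 11 z\right)} = \frac{11 z}{2 \left(-2 + 11 z\right)}$)
$\frac{1}{j{\left(g,960 \right)} - 168681} = \frac{1}{\frac{11}{2} \cdot 960 \frac{1}{-2 + 11 \cdot 960} - 168681} = \frac{1}{\frac{11}{2} \cdot 960 \frac{1}{-2 + 10560} - 168681} = \frac{1}{\frac{11}{2} \cdot 960 \cdot \frac{1}{10558} - 168681} = \frac{1}{\frac{2640}{5279} - 168681} = \frac{1}{- \frac{890464359}{5279}} = - \frac{5279}{890464359}$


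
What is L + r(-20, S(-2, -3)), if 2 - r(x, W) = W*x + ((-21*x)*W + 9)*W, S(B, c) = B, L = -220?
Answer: -1920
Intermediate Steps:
r(x, W) = 2 - W*x - W*(9 - 21*W*x) (r(x, W) = 2 - (W*x + ((-21*x)*W + 9)*W) = 2 - (W*x + (-21*W*x + 9)*W) = 2 - (W*x + (9 - 21*W*x)*W) = 2 - (W*x + W*(9 - 21*W*x)) = 2 + (-W*x - W*(9 - 21*W*x)) = 2 - W*x - W*(9 - 21*W*x))
L + r(-20, S(-2, -3)) = -220 + (2 - 9*(-2) - 1*(-2)*(-20) + 21*(-20)*(-2)**2) = -220 + (2 + 18 - 40 + 21*(-20)*4) = -220 + (2 + 18 - 40 - 1680) = -220 - 1700 = -1920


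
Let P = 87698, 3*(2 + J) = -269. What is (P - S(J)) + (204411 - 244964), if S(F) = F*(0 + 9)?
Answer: 47970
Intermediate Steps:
J = -275/3 (J = -2 + (⅓)*(-269) = -2 - 269/3 = -275/3 ≈ -91.667)
S(F) = 9*F (S(F) = F*9 = 9*F)
(P - S(J)) + (204411 - 244964) = (87698 - 9*(-275)/3) + (204411 - 244964) = (87698 - 1*(-825)) - 40553 = (87698 + 825) - 40553 = 88523 - 40553 = 47970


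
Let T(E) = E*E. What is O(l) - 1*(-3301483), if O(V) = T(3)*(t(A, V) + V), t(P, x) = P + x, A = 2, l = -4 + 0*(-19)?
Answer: 3301429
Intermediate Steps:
T(E) = E²
l = -4 (l = -4 + 0 = -4)
O(V) = 18 + 18*V (O(V) = 3²*((2 + V) + V) = 9*(2 + 2*V) = 18 + 18*V)
O(l) - 1*(-3301483) = (18 + 18*(-4)) - 1*(-3301483) = (18 - 72) + 3301483 = -54 + 3301483 = 3301429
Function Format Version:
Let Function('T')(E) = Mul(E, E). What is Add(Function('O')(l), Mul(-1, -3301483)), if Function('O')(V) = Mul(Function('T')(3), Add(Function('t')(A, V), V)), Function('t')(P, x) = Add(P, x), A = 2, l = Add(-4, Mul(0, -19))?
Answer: 3301429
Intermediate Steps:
Function('T')(E) = Pow(E, 2)
l = -4 (l = Add(-4, 0) = -4)
Function('O')(V) = Add(18, Mul(18, V)) (Function('O')(V) = Mul(Pow(3, 2), Add(Add(2, V), V)) = Mul(9, Add(2, Mul(2, V))) = Add(18, Mul(18, V)))
Add(Function('O')(l), Mul(-1, -3301483)) = Add(Add(18, Mul(18, -4)), Mul(-1, -3301483)) = Add(Add(18, -72), 3301483) = Add(-54, 3301483) = 3301429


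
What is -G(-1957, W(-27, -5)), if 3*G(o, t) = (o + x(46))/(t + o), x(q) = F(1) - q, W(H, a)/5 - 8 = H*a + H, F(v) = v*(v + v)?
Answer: -667/1377 ≈ -0.48439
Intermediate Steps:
F(v) = 2*v² (F(v) = v*(2*v) = 2*v²)
W(H, a) = 40 + 5*H + 5*H*a (W(H, a) = 40 + 5*(H*a + H) = 40 + 5*(H + H*a) = 40 + (5*H + 5*H*a) = 40 + 5*H + 5*H*a)
x(q) = 2 - q (x(q) = 2*1² - q = 2*1 - q = 2 - q)
G(o, t) = (-44 + o)/(3*(o + t)) (G(o, t) = ((o + (2 - 1*46))/(t + o))/3 = ((o + (2 - 46))/(o + t))/3 = ((o - 44)/(o + t))/3 = ((-44 + o)/(o + t))/3 = (-44 + o)/(3*(o + t)))
-G(-1957, W(-27, -5)) = -(-44 - 1957)/(3*(-1957 + (40 + 5*(-27) + 5*(-27)*(-5)))) = -(-2001)/(3*(-1957 + (40 - 135 + 675))) = -(-2001)/(3*(-1957 + 580)) = -(-2001)/(3*(-1377)) = -(-1)*(-2001)/(3*1377) = -1*667/1377 = -667/1377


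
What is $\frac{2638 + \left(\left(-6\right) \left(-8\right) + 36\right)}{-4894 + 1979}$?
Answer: $- \frac{2722}{2915} \approx -0.93379$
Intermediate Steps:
$\frac{2638 + \left(\left(-6\right) \left(-8\right) + 36\right)}{-4894 + 1979} = \frac{2638 + \left(48 + 36\right)}{-2915} = \left(2638 + 84\right) \left(- \frac{1}{2915}\right) = 2722 \left(- \frac{1}{2915}\right) = - \frac{2722}{2915}$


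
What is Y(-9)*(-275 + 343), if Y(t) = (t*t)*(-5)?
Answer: -27540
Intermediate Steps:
Y(t) = -5*t² (Y(t) = t²*(-5) = -5*t²)
Y(-9)*(-275 + 343) = (-5*(-9)²)*(-275 + 343) = -5*81*68 = -405*68 = -27540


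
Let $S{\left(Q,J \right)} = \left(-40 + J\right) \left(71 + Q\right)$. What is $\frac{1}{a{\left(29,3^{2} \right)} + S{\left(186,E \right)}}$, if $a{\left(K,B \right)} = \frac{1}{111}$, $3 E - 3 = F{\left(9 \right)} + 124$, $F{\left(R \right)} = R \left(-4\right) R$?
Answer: $- \frac{37}{1004784} \approx -3.6824 \cdot 10^{-5}$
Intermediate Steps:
$F{\left(R \right)} = - 4 R^{2}$ ($F{\left(R \right)} = - 4 R R = - 4 R^{2}$)
$E = - \frac{197}{3}$ ($E = 1 + \frac{- 4 \cdot 9^{2} + 124}{3} = 1 + \frac{\left(-4\right) 81 + 124}{3} = 1 + \frac{-324 + 124}{3} = 1 + \frac{1}{3} \left(-200\right) = 1 - \frac{200}{3} = - \frac{197}{3} \approx -65.667$)
$a{\left(K,B \right)} = \frac{1}{111}$
$\frac{1}{a{\left(29,3^{2} \right)} + S{\left(186,E \right)}} = \frac{1}{\frac{1}{111} - \frac{81469}{3}} = \frac{1}{- \frac{1004784}{37}} = - \frac{37}{1004784}$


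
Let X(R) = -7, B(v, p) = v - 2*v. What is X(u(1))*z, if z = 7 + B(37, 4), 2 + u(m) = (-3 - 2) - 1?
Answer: 210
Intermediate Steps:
B(v, p) = -v
u(m) = -8 (u(m) = -2 + ((-3 - 2) - 1) = -2 + (-5 - 1) = -2 - 6 = -8)
z = -30 (z = 7 - 1*37 = 7 - 37 = -30)
X(u(1))*z = -7*(-30) = 210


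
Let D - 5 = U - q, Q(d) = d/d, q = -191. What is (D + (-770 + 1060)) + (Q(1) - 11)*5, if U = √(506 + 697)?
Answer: 436 + √1203 ≈ 470.68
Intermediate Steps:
Q(d) = 1
U = √1203 ≈ 34.684
D = 196 + √1203 (D = 5 + (√1203 - 1*(-191)) = 5 + (√1203 + 191) = 5 + (191 + √1203) = 196 + √1203 ≈ 230.68)
(D + (-770 + 1060)) + (Q(1) - 11)*5 = ((196 + √1203) + (-770 + 1060)) + (1 - 11)*5 = ((196 + √1203) + 290) - 10*5 = (486 + √1203) - 50 = 436 + √1203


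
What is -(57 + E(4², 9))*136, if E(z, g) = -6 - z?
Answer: -4760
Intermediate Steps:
-(57 + E(4², 9))*136 = -(57 + (-6 - 1*4²))*136 = -(57 + (-6 - 1*16))*136 = -(57 + (-6 - 16))*136 = -(57 - 22)*136 = -35*136 = -1*4760 = -4760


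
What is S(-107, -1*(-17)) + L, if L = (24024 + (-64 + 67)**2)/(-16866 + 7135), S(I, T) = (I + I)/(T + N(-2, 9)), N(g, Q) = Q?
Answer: -1353646/126503 ≈ -10.701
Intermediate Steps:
S(I, T) = 2*I/(9 + T) (S(I, T) = (I + I)/(T + 9) = (2*I)/(9 + T) = 2*I/(9 + T))
L = -24033/9731 (L = (24024 + 3**2)/(-9731) = (24024 + 9)*(-1/9731) = 24033*(-1/9731) = -24033/9731 ≈ -2.4697)
S(-107, -1*(-17)) + L = 2*(-107)/(9 - 1*(-17)) - 24033/9731 = 2*(-107)/(9 + 17) - 24033/9731 = 2*(-107)/26 - 24033/9731 = 2*(-107)*(1/26) - 24033/9731 = -107/13 - 24033/9731 = -1353646/126503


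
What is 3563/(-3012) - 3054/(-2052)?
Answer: 52427/171684 ≈ 0.30537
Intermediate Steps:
3563/(-3012) - 3054/(-2052) = 3563*(-1/3012) - 3054*(-1/2052) = -3563/3012 + 509/342 = 52427/171684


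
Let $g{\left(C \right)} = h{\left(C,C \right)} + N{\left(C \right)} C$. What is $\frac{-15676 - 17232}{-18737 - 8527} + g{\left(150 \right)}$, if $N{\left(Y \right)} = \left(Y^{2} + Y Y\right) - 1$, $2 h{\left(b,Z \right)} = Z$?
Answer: $\frac{46007497027}{6816} \approx 6.7499 \cdot 10^{6}$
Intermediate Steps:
$h{\left(b,Z \right)} = \frac{Z}{2}$
$N{\left(Y \right)} = -1 + 2 Y^{2}$ ($N{\left(Y \right)} = \left(Y^{2} + Y^{2}\right) - 1 = 2 Y^{2} - 1 = -1 + 2 Y^{2}$)
$g{\left(C \right)} = \frac{C}{2} + C \left(-1 + 2 C^{2}\right)$ ($g{\left(C \right)} = \frac{C}{2} + \left(-1 + 2 C^{2}\right) C = \frac{C}{2} + C \left(-1 + 2 C^{2}\right)$)
$\frac{-15676 - 17232}{-18737 - 8527} + g{\left(150 \right)} = \frac{-15676 - 17232}{-18737 - 8527} + \left(2 \cdot 150^{3} - 75\right) = - \frac{32908}{-27264} + \left(2 \cdot 3375000 - 75\right) = \left(-32908\right) \left(- \frac{1}{27264}\right) + \left(6750000 - 75\right) = \frac{8227}{6816} + 6749925 = \frac{46007497027}{6816}$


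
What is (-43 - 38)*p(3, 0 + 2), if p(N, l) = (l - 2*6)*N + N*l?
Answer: 1944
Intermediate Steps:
p(N, l) = N*l + N*(-12 + l) (p(N, l) = (l - 12)*N + N*l = (-12 + l)*N + N*l = N*(-12 + l) + N*l = N*l + N*(-12 + l))
(-43 - 38)*p(3, 0 + 2) = (-43 - 38)*(2*3*(-6 + (0 + 2))) = -162*3*(-6 + 2) = -162*3*(-4) = -81*(-24) = 1944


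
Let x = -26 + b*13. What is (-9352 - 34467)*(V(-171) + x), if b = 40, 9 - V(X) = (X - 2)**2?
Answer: 1289417894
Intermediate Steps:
V(X) = 9 - (-2 + X)**2 (V(X) = 9 - (X - 2)**2 = 9 - (-2 + X)**2)
x = 494 (x = -26 + 40*13 = -26 + 520 = 494)
(-9352 - 34467)*(V(-171) + x) = (-9352 - 34467)*((9 - (-2 - 171)**2) + 494) = -43819*((9 - 1*(-173)**2) + 494) = -43819*((9 - 1*29929) + 494) = -43819*((9 - 29929) + 494) = -43819*(-29920 + 494) = -43819*(-29426) = 1289417894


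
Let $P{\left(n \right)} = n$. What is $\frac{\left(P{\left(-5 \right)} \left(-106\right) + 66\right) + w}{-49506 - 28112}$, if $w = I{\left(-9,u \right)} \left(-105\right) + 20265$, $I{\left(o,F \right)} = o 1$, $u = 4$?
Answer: $- \frac{10903}{38809} \approx -0.28094$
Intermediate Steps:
$I{\left(o,F \right)} = o$
$w = 21210$ ($w = \left(-9\right) \left(-105\right) + 20265 = 945 + 20265 = 21210$)
$\frac{\left(P{\left(-5 \right)} \left(-106\right) + 66\right) + w}{-49506 - 28112} = \frac{\left(\left(-5\right) \left(-106\right) + 66\right) + 21210}{-49506 - 28112} = \frac{\left(530 + 66\right) + 21210}{-77618} = \left(596 + 21210\right) \left(- \frac{1}{77618}\right) = 21806 \left(- \frac{1}{77618}\right) = - \frac{10903}{38809}$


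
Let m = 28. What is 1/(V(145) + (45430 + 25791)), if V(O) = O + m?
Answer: 1/71394 ≈ 1.4007e-5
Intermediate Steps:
V(O) = 28 + O (V(O) = O + 28 = 28 + O)
1/(V(145) + (45430 + 25791)) = 1/((28 + 145) + (45430 + 25791)) = 1/(173 + 71221) = 1/71394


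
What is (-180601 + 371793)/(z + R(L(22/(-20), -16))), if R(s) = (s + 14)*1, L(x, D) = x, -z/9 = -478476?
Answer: 1911920/43062969 ≈ 0.044398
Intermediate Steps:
z = 4306284 (z = -9*(-478476) = 4306284)
R(s) = 14 + s (R(s) = (14 + s)*1 = 14 + s)
(-180601 + 371793)/(z + R(L(22/(-20), -16))) = (-180601 + 371793)/(4306284 + (14 + 22/(-20))) = 191192/(4306284 + (14 + 22*(-1/20))) = 191192/(4306284 + (14 - 11/10)) = 191192/(4306284 + 129/10) = 191192/(43062969/10) = 191192*(10/43062969) = 1911920/43062969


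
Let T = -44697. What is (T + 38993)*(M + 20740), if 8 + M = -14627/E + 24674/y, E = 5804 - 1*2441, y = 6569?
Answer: -2612368379312312/22091547 ≈ -1.1825e+8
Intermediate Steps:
E = 3363 (E = 5804 - 2441 = 3363)
M = -189838477/22091547 (M = -8 + (-14627/3363 + 24674/6569) = -8 - 13106101/22091547 = -189838477/22091547 ≈ -8.5933)
(T + 38993)*(M + 20740) = (-44697 + 38993)*(-189838477/22091547 + 20740) = -5704*457988846303/22091547 = -2612368379312312/22091547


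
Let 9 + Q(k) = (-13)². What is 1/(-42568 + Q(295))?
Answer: -1/42408 ≈ -2.3580e-5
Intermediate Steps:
Q(k) = 160 (Q(k) = -9 + (-13)² = -9 + 169 = 160)
1/(-42568 + Q(295)) = 1/(-42568 + 160) = 1/(-42408) = -1/42408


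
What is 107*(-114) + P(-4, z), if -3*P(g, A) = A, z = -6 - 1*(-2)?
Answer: -36590/3 ≈ -12197.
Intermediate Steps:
z = -4 (z = -6 + 2 = -4)
P(g, A) = -A/3
107*(-114) + P(-4, z) = 107*(-114) - ⅓*(-4) = -12198 + 4/3 = -36590/3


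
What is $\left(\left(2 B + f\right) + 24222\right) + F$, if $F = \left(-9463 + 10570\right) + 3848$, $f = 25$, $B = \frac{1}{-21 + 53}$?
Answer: $\frac{467233}{16} \approx 29202.0$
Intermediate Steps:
$B = \frac{1}{32} \approx 0.03125$
$F = 4955$ ($F = 1107 + 3848 = 4955$)
$\left(\left(2 B + f\right) + 24222\right) + F = \left(\left(2 \cdot \frac{1}{32} + 25\right) + 24222\right) + 4955 = \left(\left(\frac{1}{16} + 25\right) + 24222\right) + 4955 = \left(\frac{401}{16} + 24222\right) + 4955 = \frac{387953}{16} + 4955 = \frac{467233}{16}$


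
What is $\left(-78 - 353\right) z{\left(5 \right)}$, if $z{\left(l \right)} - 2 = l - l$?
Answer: $-862$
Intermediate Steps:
$z{\left(l \right)} = 2$ ($z{\left(l \right)} = 2 + \left(l - l\right) = 2 + 0 = 2$)
$\left(-78 - 353\right) z{\left(5 \right)} = \left(-78 - 353\right) 2 = \left(-431\right) 2 = -862$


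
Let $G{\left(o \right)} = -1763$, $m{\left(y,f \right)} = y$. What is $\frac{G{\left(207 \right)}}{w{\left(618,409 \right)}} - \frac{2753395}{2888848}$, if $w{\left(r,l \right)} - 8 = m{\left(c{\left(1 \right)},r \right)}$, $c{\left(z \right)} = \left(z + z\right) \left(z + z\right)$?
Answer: $- \frac{1281519941}{8666544} \approx -147.87$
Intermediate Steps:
$c{\left(z \right)} = 4 z^{2}$ ($c{\left(z \right)} = 2 z 2 z = 4 z^{2}$)
$w{\left(r,l \right)} = 12$ ($w{\left(r,l \right)} = 8 + 4 \cdot 1^{2} = 8 + 4 \cdot 1 = 8 + 4 = 12$)
$\frac{G{\left(207 \right)}}{w{\left(618,409 \right)}} - \frac{2753395}{2888848} = - \frac{1763}{12} - \frac{2753395}{2888848} = - \frac{1281519941}{8666544}$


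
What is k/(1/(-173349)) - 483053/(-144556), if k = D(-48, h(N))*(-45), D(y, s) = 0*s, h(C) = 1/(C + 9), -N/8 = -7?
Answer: 483053/144556 ≈ 3.3416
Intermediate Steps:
N = 56 (N = -8*(-7) = 56)
h(C) = 1/(9 + C)
D(y, s) = 0
k = 0 (k = 0*(-45) = 0)
k/(1/(-173349)) - 483053/(-144556) = 0/(1/(-173349)) - 483053/(-144556) = 0/(-1/173349) - 483053*(-1/144556) = 0*(-173349) + 483053/144556 = 0 + 483053/144556 = 483053/144556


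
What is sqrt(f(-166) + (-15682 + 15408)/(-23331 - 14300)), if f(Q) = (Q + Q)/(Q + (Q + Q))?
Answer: 2*sqrt(17746593)/10263 ≈ 0.82094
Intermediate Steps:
f(Q) = 2/3 (f(Q) = (2*Q)/(Q + 2*Q) = (2*Q)/((3*Q)) = (2*Q)*(1/(3*Q)) = 2/3)
sqrt(f(-166) + (-15682 + 15408)/(-23331 - 14300)) = sqrt(2/3 + (-15682 + 15408)/(-23331 - 14300)) = sqrt(2/3 - 274/(-37631)) = sqrt(2/3 - 274*(-1/37631)) = sqrt(2/3 + 274/37631) = sqrt(76084/112893) = 2*sqrt(17746593)/10263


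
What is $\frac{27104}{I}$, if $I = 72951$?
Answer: $\frac{27104}{72951} \approx 0.37154$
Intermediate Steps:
$\frac{27104}{I} = \frac{27104}{72951}$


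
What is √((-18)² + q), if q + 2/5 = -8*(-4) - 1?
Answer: 3*√985/5 ≈ 18.831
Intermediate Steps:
q = 153/5 (q = -⅖ + (-8*(-4) - 1) = -⅖ + (32 - 1) = -⅖ + 31 = 153/5 ≈ 30.600)
√((-18)² + q) = √((-18)² + 153/5) = √(324 + 153/5) = √(1773/5) = 3*√985/5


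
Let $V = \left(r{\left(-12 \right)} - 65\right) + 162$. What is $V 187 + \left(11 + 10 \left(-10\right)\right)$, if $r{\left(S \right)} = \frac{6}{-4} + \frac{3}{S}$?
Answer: $\frac{70891}{4} \approx 17723.0$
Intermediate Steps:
$r{\left(S \right)} = - \frac{3}{2} + \frac{3}{S}$ ($r{\left(S \right)} = 6 \left(- \frac{1}{4}\right) + \frac{3}{S} = - \frac{3}{2} + \frac{3}{S}$)
$V = \frac{381}{4}$ ($V = \left(\left(- \frac{3}{2} + \frac{3}{-12}\right) - 65\right) + 162 = \left(\left(- \frac{3}{2} + 3 \left(- \frac{1}{12}\right)\right) - 65\right) + 162 = \left(\left(- \frac{3}{2} - \frac{1}{4}\right) - 65\right) + 162 = \left(- \frac{7}{4} - 65\right) + 162 = - \frac{267}{4} + 162 = \frac{381}{4} \approx 95.25$)
$V 187 + \left(11 + 10 \left(-10\right)\right) = \frac{381}{4} \cdot 187 + \left(11 + 10 \left(-10\right)\right) = \frac{71247}{4} + \left(11 - 100\right) = \frac{71247}{4} - 89 = \frac{70891}{4}$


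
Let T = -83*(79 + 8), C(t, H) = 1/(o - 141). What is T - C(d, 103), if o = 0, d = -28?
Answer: -1018160/141 ≈ -7221.0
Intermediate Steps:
C(t, H) = -1/141 (C(t, H) = 1/(0 - 141) = 1/(-141) = -1/141)
T = -7221 (T = -83*87 = -7221)
T - C(d, 103) = -7221 - 1*(-1/141) = -7221 + 1/141 = -1018160/141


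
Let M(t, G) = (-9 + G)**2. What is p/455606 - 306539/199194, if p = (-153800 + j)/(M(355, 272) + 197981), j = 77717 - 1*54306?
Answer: -6218410693688261/4040821029137100 ≈ -1.5389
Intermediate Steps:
j = 23411 (j = 77717 - 54306 = 23411)
p = -43463/89050 (p = (-153800 + 23411)/((-9 + 272)**2 + 197981) = -130389/(263**2 + 197981) = -130389/(69169 + 197981) = -130389/267150 = -130389*1/267150 = -43463/89050 ≈ -0.48807)
p/455606 - 306539/199194 = -43463/89050/455606 - 306539/199194 = -43463/89050*1/455606 - 306539*1/199194 = -43463/40571714300 - 306539/199194 = -6218410693688261/4040821029137100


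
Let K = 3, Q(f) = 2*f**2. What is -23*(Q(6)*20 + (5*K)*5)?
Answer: -34845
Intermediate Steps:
-23*(Q(6)*20 + (5*K)*5) = -23*((2*6**2)*20 + (5*3)*5) = -23*((2*36)*20 + 15*5) = -23*(72*20 + 75) = -23*(1440 + 75) = -23*1515 = -34845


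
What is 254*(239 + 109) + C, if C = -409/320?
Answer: 28285031/320 ≈ 88391.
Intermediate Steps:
C = -409/320 (C = -409*1/320 = -409/320 ≈ -1.2781)
254*(239 + 109) + C = 254*(239 + 109) - 409/320 = 254*348 - 409/320 = 88392 - 409/320 = 28285031/320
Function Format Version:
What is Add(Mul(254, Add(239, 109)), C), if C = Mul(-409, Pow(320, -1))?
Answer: Rational(28285031, 320) ≈ 88391.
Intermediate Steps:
C = Rational(-409, 320) (C = Mul(-409, Rational(1, 320)) = Rational(-409, 320) ≈ -1.2781)
Add(Mul(254, Add(239, 109)), C) = Add(Mul(254, Add(239, 109)), Rational(-409, 320)) = Add(Mul(254, 348), Rational(-409, 320)) = Add(88392, Rational(-409, 320)) = Rational(28285031, 320)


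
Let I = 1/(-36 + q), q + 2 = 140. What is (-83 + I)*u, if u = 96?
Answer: -135440/17 ≈ -7967.1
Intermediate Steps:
q = 138 (q = -2 + 140 = 138)
I = 1/102 (I = 1/(-36 + 138) = 1/102 ≈ 0.0098039)
(-83 + I)*u = (-83 + 1/102)*96 = -8465/102*96 = -135440/17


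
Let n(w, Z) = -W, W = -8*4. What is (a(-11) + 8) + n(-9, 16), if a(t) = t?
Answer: 29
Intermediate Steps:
W = -32
n(w, Z) = 32 (n(w, Z) = -1*(-32) = 32)
(a(-11) + 8) + n(-9, 16) = (-11 + 8) + 32 = -3 + 32 = 29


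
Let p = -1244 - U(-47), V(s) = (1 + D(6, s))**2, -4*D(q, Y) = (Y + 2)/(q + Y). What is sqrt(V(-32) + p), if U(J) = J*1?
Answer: I*sqrt(3235319)/52 ≈ 34.59*I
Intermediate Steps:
D(q, Y) = -(2 + Y)/(4*(Y + q)) (D(q, Y) = -(Y + 2)/(4*(q + Y)) = -(2 + Y)/(4*(Y + q)))
V(s) = (1 + (-2 - s)/(4*(6 + s)))**2 (V(s) = (1 + (-2 - s)/(4*(s + 6)))**2 = (1 + (-2 - s)/(4*(6 + s)))**2)
U(J) = J
p = -1197 (p = -1244 - 1*(-47) = -1244 + 47 = -1197)
sqrt(V(-32) + p) = sqrt((22 + 3*(-32))**2/(16*(6 - 32)**2) - 1197) = sqrt((1/16)*(22 - 96)**2/(-26)**2 - 1197) = sqrt((1/16)*(1/676)*(-74)**2 - 1197) = sqrt((1/16)*(1/676)*5476 - 1197) = sqrt(1369/2704 - 1197) = sqrt(-3235319/2704) = I*sqrt(3235319)/52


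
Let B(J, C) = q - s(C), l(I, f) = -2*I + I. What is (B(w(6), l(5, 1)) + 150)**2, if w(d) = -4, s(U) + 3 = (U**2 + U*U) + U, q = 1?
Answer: 11881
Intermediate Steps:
s(U) = -3 + U + 2*U**2 (s(U) = -3 + ((U**2 + U*U) + U) = -3 + ((U**2 + U**2) + U) = -3 + (2*U**2 + U) = -3 + (U + 2*U**2) = -3 + U + 2*U**2)
l(I, f) = -I
B(J, C) = 4 - C - 2*C**2 (B(J, C) = 1 - (-3 + C + 2*C**2) = 1 + (3 - C - 2*C**2) = 4 - C - 2*C**2)
(B(w(6), l(5, 1)) + 150)**2 = ((4 - (-1)*5 - 2*(-1*5)**2) + 150)**2 = ((4 - 1*(-5) - 2*(-5)**2) + 150)**2 = ((4 + 5 - 2*25) + 150)**2 = ((4 + 5 - 50) + 150)**2 = (-41 + 150)**2 = 109**2 = 11881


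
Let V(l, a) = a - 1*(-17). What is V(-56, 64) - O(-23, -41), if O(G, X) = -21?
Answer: 102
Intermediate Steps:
V(l, a) = 17 + a (V(l, a) = a + 17 = 17 + a)
V(-56, 64) - O(-23, -41) = (17 + 64) - 1*(-21) = 81 + 21 = 102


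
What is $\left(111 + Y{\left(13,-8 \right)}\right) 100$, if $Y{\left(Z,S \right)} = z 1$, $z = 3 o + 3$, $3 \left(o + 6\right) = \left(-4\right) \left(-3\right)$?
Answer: $10800$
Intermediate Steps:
$o = -2$ ($o = -6 + \frac{\left(-4\right) \left(-3\right)}{3} = -6 + \frac{1}{3} \cdot 12 = -6 + 4 = -2$)
$z = -3$ ($z = 3 \left(-2\right) + 3 = -6 + 3 = -3$)
$Y{\left(Z,S \right)} = -3$ ($Y{\left(Z,S \right)} = \left(-3\right) 1 = -3$)
$\left(111 + Y{\left(13,-8 \right)}\right) 100 = \left(111 - 3\right) 100 = 108 \cdot 100 = 10800$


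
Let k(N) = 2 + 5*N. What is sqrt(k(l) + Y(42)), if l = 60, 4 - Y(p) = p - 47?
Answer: sqrt(311) ≈ 17.635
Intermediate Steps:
Y(p) = 51 - p (Y(p) = 4 - (p - 47) = 4 - (-47 + p) = 4 + (47 - p) = 51 - p)
sqrt(k(l) + Y(42)) = sqrt((2 + 5*60) + (51 - 1*42)) = sqrt((2 + 300) + (51 - 42)) = sqrt(302 + 9) = sqrt(311)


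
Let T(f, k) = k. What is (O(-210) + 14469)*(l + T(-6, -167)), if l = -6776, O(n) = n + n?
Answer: -97542207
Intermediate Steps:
O(n) = 2*n
(O(-210) + 14469)*(l + T(-6, -167)) = (2*(-210) + 14469)*(-6776 - 167) = (-420 + 14469)*(-6943) = 14049*(-6943) = -97542207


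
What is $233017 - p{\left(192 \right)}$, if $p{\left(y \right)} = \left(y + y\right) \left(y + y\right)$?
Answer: $85561$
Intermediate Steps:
$p{\left(y \right)} = 4 y^{2}$ ($p{\left(y \right)} = 2 y 2 y = 4 y^{2}$)
$233017 - p{\left(192 \right)} = 233017 - 4 \cdot 192^{2} = 233017 - 4 \cdot 36864 = 233017 - 147456 = 85561$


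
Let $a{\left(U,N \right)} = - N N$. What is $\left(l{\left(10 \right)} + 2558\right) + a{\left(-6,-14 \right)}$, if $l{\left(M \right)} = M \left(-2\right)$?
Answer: $2342$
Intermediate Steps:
$a{\left(U,N \right)} = - N^{2}$
$l{\left(M \right)} = - 2 M$
$\left(l{\left(10 \right)} + 2558\right) + a{\left(-6,-14 \right)} = \left(\left(-2\right) 10 + 2558\right) - \left(-14\right)^{2} = \left(-20 + 2558\right) - 196 = 2538 - 196 = 2342$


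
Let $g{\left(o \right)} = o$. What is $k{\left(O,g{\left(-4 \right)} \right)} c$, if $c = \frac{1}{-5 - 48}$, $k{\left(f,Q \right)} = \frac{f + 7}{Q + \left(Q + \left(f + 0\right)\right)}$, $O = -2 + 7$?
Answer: $\frac{4}{53} \approx 0.075472$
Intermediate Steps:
$O = 5$
$k{\left(f,Q \right)} = \frac{7 + f}{f + 2 Q}$ ($k{\left(f,Q \right)} = \frac{7 + f}{Q + \left(Q + f\right)} = \frac{7 + f}{f + 2 Q}$)
$c = - \frac{1}{53}$ ($c = \frac{1}{-53} = - \frac{1}{53} \approx -0.018868$)
$k{\left(O,g{\left(-4 \right)} \right)} c = \frac{7 + 5}{5 + 2 \left(-4\right)} \left(- \frac{1}{53}\right) = \frac{1}{5 - 8} \cdot 12 \left(- \frac{1}{53}\right) = \frac{1}{-3} \cdot 12 \left(- \frac{1}{53}\right) = \left(- \frac{1}{3}\right) 12 \left(- \frac{1}{53}\right) = \left(-4\right) \left(- \frac{1}{53}\right) = \frac{4}{53}$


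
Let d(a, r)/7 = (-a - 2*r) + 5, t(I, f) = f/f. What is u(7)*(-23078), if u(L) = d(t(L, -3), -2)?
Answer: -1292368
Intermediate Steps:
t(I, f) = 1
d(a, r) = 35 - 14*r - 7*a (d(a, r) = 7*((-a - 2*r) + 5) = 7*(5 - a - 2*r) = 35 - 14*r - 7*a)
u(L) = 56 (u(L) = 35 - 14*(-2) - 7*1 = 35 + 28 - 7 = 56)
u(7)*(-23078) = 56*(-23078) = -1292368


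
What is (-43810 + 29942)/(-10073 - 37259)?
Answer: 3467/11833 ≈ 0.29299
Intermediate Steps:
(-43810 + 29942)/(-10073 - 37259) = -13868/(-47332) = -13868*(-1/47332) = 3467/11833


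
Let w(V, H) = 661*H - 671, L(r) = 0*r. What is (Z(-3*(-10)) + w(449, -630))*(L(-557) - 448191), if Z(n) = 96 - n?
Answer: 186911333685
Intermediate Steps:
L(r) = 0
w(V, H) = -671 + 661*H
(Z(-3*(-10)) + w(449, -630))*(L(-557) - 448191) = ((96 - (-3)*(-10)) + (-671 + 661*(-630)))*(0 - 448191) = ((96 - 1*30) + (-671 - 416430))*(-448191) = ((96 - 30) - 417101)*(-448191) = (66 - 417101)*(-448191) = -417035*(-448191) = 186911333685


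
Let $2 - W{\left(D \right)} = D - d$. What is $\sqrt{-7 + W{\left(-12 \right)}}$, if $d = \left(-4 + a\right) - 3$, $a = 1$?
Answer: $1$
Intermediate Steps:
$d = -6$ ($d = \left(-4 + 1\right) - 3 = -3 - 3 = -6$)
$W{\left(D \right)} = -4 - D$ ($W{\left(D \right)} = 2 - \left(D - -6\right) = 2 - \left(D + 6\right) = 2 - \left(6 + D\right) = -4 - D$)
$\sqrt{-7 + W{\left(-12 \right)}} = \sqrt{-7 - -8} = \sqrt{-7 + \left(-4 + 12\right)} = \sqrt{-7 + 8} = \sqrt{1} = 1$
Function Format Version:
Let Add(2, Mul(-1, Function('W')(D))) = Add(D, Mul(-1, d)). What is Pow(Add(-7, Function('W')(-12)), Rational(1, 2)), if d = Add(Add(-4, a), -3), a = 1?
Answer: 1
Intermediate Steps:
d = -6 (d = Add(Add(-4, 1), -3) = Add(-3, -3) = -6)
Function('W')(D) = Add(-4, Mul(-1, D)) (Function('W')(D) = Add(2, Mul(-1, Add(D, Mul(-1, -6)))) = Add(2, Mul(-1, Add(D, 6))) = Add(2, Mul(-1, Add(6, D))) = Add(2, Add(-6, Mul(-1, D))) = Add(-4, Mul(-1, D)))
Pow(Add(-7, Function('W')(-12)), Rational(1, 2)) = Pow(Add(-7, Add(-4, Mul(-1, -12))), Rational(1, 2)) = Pow(Add(-7, Add(-4, 12)), Rational(1, 2)) = Pow(Add(-7, 8), Rational(1, 2)) = Pow(1, Rational(1, 2)) = 1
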